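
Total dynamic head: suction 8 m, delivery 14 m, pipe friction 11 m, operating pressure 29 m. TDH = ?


TDH = Hs + Hd + hf + Hp = 8 + 14 + 11 + 29 = 62

62 m


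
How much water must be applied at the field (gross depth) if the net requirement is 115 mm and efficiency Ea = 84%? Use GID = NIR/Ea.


Ea = 84% = 0.84
GID = NIR / Ea = 115 / 0.84 = 136.9048 mm

136.9048 mm


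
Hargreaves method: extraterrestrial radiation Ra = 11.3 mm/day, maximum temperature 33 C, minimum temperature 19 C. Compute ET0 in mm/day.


Tmean = (Tmax + Tmin)/2 = (33 + 19)/2 = 26.0
ET0 = 0.0023 * 11.3 * (26.0 + 17.8) * sqrt(33 - 19)
ET0 = 0.0023 * 11.3 * 43.8 * 3.741657

4.2594 mm/day


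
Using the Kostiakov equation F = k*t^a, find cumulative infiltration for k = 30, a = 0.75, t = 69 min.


F = k * t^a = 30 * 69^0.75
F = 30 * 23.940699

718.2210 mm


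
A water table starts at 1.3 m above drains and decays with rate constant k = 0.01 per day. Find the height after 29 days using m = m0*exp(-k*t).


m = m0 * exp(-k*t)
m = 1.3 * exp(-0.01 * 29)
m = 1.3 * exp(-0.2900)

0.9727 m


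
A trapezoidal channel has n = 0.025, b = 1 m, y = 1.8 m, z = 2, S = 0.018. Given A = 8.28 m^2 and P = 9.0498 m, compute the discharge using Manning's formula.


R = A/P = 8.28/9.0498 = 0.914937
Q = (1/0.025) * 8.28 * 0.914937^(2/3) * 0.018^0.5

41.8781 m^3/s


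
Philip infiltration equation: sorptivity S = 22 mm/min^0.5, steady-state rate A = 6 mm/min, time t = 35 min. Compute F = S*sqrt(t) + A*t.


F = S*sqrt(t) + A*t
F = 22*sqrt(35) + 6*35
F = 22*5.916080 + 210

340.1538 mm


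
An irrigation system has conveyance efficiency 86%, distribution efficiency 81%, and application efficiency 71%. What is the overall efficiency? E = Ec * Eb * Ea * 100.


Ec = 0.86, Eb = 0.81, Ea = 0.71
E = 0.86 * 0.81 * 0.71 * 100 = 49.4586%

49.4586 %


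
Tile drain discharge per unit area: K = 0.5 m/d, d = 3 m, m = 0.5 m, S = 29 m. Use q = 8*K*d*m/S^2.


q = 8*K*d*m/S^2
q = 8*0.5*3*0.5/29^2
q = 6.0000 / 841

0.0071 m/d


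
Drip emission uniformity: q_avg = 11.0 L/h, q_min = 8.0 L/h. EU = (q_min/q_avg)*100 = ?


EU = (q_min/q_avg)*100 = (8.0/11.0)*100 = 72.7273%

72.7273 %


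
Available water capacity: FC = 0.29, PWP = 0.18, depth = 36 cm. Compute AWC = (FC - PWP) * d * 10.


AWC = (FC - PWP) * d * 10
AWC = (0.29 - 0.18) * 36 * 10
AWC = 0.1100 * 36 * 10

39.6000 mm


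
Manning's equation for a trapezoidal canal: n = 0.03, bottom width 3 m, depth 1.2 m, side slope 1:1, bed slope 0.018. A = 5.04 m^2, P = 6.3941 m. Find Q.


R = A/P = 5.04/6.3941 = 0.788227
Q = (1/0.03) * 5.04 * 0.788227^(2/3) * 0.018^0.5

19.2330 m^3/s


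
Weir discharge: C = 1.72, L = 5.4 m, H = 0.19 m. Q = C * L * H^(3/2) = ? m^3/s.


Q = C * L * H^(3/2) = 1.72 * 5.4 * 0.19^1.5 = 1.72 * 5.4 * 0.082819

0.7692 m^3/s


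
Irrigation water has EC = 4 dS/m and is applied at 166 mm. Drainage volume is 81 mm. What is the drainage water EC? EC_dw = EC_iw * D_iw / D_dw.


EC_dw = EC_iw * D_iw / D_dw
EC_dw = 4 * 166 / 81
EC_dw = 664 / 81

8.1975 dS/m


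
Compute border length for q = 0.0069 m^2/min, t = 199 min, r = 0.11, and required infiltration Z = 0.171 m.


L = q*t/((1+r)*Z)
L = 0.0069*199/((1+0.11)*0.171)
L = 1.3731/0.18981

7.2341 m


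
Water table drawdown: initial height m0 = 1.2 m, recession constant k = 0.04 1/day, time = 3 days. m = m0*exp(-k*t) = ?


m = m0 * exp(-k*t)
m = 1.2 * exp(-0.04 * 3)
m = 1.2 * exp(-0.1200)

1.0643 m


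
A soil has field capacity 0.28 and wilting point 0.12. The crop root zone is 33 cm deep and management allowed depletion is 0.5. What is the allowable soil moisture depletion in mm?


SMD = (FC - PWP) * d * MAD * 10
SMD = (0.28 - 0.12) * 33 * 0.5 * 10
SMD = 0.1600 * 33 * 0.5 * 10

26.4000 mm


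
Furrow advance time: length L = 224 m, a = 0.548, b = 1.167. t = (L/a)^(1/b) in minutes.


t = (L/a)^(1/b)
t = (224/0.548)^(1/1.167)
t = 408.759124^(1/1.167)

172.8866 min


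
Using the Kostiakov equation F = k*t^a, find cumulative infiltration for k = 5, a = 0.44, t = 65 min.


F = k * t^a = 5 * 65^0.44
F = 5 * 6.275985

31.3799 mm


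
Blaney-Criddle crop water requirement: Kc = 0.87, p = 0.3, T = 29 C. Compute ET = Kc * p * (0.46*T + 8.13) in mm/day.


ET = Kc * p * (0.46*T + 8.13)
ET = 0.87 * 0.3 * (0.46*29 + 8.13)
ET = 0.87 * 0.3 * 21.4700

5.6037 mm/day


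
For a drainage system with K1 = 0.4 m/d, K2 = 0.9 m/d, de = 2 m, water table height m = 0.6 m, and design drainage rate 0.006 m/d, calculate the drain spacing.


S^2 = 8*K2*de*m/q + 4*K1*m^2/q
S^2 = 8*0.9*2*0.6/0.006 + 4*0.4*0.6^2/0.006
S = sqrt(1536.0000)

39.1918 m


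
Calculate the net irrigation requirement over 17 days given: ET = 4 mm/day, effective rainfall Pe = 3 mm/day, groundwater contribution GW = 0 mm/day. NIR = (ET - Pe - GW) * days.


Daily deficit = ET - Pe - GW = 4 - 3 - 0 = 1 mm/day
NIR = 1 * 17 = 17 mm

17.0000 mm


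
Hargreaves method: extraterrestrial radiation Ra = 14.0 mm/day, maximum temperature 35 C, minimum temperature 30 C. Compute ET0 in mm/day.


Tmean = (Tmax + Tmin)/2 = (35 + 30)/2 = 32.5
ET0 = 0.0023 * 14.0 * (32.5 + 17.8) * sqrt(35 - 30)
ET0 = 0.0023 * 14.0 * 50.3 * 2.236068

3.6217 mm/day


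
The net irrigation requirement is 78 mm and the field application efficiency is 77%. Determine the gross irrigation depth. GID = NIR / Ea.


Ea = 77% = 0.77
GID = NIR / Ea = 78 / 0.77 = 101.2987 mm

101.2987 mm


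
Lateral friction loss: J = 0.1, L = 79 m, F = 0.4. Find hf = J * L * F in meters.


hf = J * L * F = 0.1 * 79 * 0.4 = 3.1600 m

3.1600 m


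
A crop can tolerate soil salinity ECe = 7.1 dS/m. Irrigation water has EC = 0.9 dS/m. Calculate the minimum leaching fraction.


LR = ECiw / (5*ECe - ECiw)
LR = 0.9 / (5*7.1 - 0.9)
LR = 0.9 / 34.6000

0.0260


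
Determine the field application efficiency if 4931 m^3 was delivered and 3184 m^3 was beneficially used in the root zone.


Ea = V_root / V_field * 100 = 3184 / 4931 * 100 = 64.5711%

64.5711 %


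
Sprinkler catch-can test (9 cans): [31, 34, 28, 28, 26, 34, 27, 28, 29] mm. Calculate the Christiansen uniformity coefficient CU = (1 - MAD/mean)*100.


mean = 29.444444 mm
MAD = 2.370370 mm
CU = (1 - 2.370370/29.444444)*100

91.9497 %


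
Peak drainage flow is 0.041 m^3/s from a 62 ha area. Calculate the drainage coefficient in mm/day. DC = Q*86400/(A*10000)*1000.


DC = Q * 86400 / (A * 10000) * 1000
DC = 0.041 * 86400 / (62 * 10000) * 1000
DC = 3542400.0000 / 620000

5.7135 mm/day


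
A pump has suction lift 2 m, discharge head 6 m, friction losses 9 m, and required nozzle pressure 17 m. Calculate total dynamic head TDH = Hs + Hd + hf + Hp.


TDH = Hs + Hd + hf + Hp = 2 + 6 + 9 + 17 = 34

34 m


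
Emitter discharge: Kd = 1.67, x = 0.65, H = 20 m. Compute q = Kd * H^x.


q = Kd * H^x = 1.67 * 20^0.65 = 1.67 * 7.009217

11.7054 L/h


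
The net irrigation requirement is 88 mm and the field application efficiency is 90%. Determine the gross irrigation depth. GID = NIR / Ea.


Ea = 90% = 0.9
GID = NIR / Ea = 88 / 0.9 = 97.7778 mm

97.7778 mm


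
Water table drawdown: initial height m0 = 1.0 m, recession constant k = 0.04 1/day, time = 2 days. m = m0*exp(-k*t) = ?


m = m0 * exp(-k*t)
m = 1.0 * exp(-0.04 * 2)
m = 1.0 * exp(-0.0800)

0.9231 m


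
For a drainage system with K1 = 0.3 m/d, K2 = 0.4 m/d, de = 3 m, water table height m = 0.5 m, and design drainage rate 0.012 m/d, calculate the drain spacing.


S^2 = 8*K2*de*m/q + 4*K1*m^2/q
S^2 = 8*0.4*3*0.5/0.012 + 4*0.3*0.5^2/0.012
S = sqrt(425.0000)

20.6155 m


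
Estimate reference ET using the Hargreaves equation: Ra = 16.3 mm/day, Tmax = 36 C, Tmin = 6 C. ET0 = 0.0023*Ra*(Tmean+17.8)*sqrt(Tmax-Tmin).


Tmean = (Tmax + Tmin)/2 = (36 + 6)/2 = 21.0
ET0 = 0.0023 * 16.3 * (21.0 + 17.8) * sqrt(36 - 6)
ET0 = 0.0023 * 16.3 * 38.8 * 5.477226

7.9672 mm/day


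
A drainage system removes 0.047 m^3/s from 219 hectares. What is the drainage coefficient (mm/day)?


DC = Q * 86400 / (A * 10000) * 1000
DC = 0.047 * 86400 / (219 * 10000) * 1000
DC = 4060800.0000 / 2190000

1.8542 mm/day


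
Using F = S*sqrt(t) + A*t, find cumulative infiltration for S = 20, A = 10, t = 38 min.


F = S*sqrt(t) + A*t
F = 20*sqrt(38) + 10*38
F = 20*6.164414 + 380

503.2883 mm


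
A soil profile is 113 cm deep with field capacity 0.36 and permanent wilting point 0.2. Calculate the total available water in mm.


AWC = (FC - PWP) * d * 10
AWC = (0.36 - 0.2) * 113 * 10
AWC = 0.1600 * 113 * 10

180.8000 mm


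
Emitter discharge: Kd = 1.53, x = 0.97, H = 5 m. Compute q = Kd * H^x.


q = Kd * H^x = 1.53 * 5^0.97 = 1.53 * 4.764320

7.2894 L/h


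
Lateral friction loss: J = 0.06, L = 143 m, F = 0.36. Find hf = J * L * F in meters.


hf = J * L * F = 0.06 * 143 * 0.36 = 3.0888 m

3.0888 m


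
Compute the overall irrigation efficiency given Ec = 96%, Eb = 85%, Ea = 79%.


Ec = 0.96, Eb = 0.85, Ea = 0.79
E = 0.96 * 0.85 * 0.79 * 100 = 64.4640%

64.4640 %


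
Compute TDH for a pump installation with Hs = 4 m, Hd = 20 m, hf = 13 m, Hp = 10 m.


TDH = Hs + Hd + hf + Hp = 4 + 20 + 13 + 10 = 47

47 m


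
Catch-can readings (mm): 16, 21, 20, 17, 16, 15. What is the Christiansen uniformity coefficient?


mean = 17.500000 mm
MAD = 2.000000 mm
CU = (1 - 2.000000/17.500000)*100

88.5714 %


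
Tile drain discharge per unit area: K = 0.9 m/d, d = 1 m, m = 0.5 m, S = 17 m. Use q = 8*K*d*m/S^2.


q = 8*K*d*m/S^2
q = 8*0.9*1*0.5/17^2
q = 3.6000 / 289

0.0125 m/d


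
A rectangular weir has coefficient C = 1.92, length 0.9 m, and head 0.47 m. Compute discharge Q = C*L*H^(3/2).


Q = C * L * H^(3/2) = 1.92 * 0.9 * 0.47^1.5 = 1.92 * 0.9 * 0.322216

0.5568 m^3/s


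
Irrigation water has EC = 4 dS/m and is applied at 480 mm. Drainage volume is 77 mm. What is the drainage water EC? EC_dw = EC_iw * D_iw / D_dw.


EC_dw = EC_iw * D_iw / D_dw
EC_dw = 4 * 480 / 77
EC_dw = 1920 / 77

24.9351 dS/m


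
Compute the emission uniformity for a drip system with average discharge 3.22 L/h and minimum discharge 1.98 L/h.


EU = (q_min/q_avg)*100 = (1.98/3.22)*100 = 61.4907%

61.4907 %


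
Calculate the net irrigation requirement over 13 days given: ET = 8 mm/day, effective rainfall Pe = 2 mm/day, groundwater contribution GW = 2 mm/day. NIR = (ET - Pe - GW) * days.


Daily deficit = ET - Pe - GW = 8 - 2 - 2 = 4 mm/day
NIR = 4 * 13 = 52 mm

52.0000 mm


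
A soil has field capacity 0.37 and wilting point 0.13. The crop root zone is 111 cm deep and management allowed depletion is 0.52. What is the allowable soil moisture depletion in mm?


SMD = (FC - PWP) * d * MAD * 10
SMD = (0.37 - 0.13) * 111 * 0.52 * 10
SMD = 0.2400 * 111 * 0.52 * 10

138.5280 mm


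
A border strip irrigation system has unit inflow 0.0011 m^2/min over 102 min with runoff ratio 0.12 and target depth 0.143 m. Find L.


L = q*t/((1+r)*Z)
L = 0.0011*102/((1+0.12)*0.143)
L = 0.1122/0.16016

0.7005 m


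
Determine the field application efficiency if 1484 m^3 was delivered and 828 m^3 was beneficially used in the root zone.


Ea = V_root / V_field * 100 = 828 / 1484 * 100 = 55.7951%

55.7951 %


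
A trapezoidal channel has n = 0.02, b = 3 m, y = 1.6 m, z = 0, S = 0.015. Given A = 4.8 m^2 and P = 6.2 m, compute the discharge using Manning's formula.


R = A/P = 4.8/6.2 = 0.774194
Q = (1/0.02) * 4.8 * 0.774194^(2/3) * 0.015^0.5

24.7832 m^3/s


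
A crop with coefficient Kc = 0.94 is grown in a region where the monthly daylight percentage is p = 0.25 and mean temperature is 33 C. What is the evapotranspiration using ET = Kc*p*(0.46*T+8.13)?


ET = Kc * p * (0.46*T + 8.13)
ET = 0.94 * 0.25 * (0.46*33 + 8.13)
ET = 0.94 * 0.25 * 23.3100

5.4779 mm/day


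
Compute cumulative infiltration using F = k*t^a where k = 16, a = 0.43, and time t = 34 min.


F = k * t^a = 16 * 34^0.43
F = 16 * 4.555499

72.8880 mm


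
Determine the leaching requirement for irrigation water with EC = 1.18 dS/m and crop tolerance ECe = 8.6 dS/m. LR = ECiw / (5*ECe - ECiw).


LR = ECiw / (5*ECe - ECiw)
LR = 1.18 / (5*8.6 - 1.18)
LR = 1.18 / 41.8200

0.0282


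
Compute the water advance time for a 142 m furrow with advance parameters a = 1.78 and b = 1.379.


t = (L/a)^(1/b)
t = (142/1.78)^(1/1.379)
t = 79.775281^(1/1.379)

23.9422 min


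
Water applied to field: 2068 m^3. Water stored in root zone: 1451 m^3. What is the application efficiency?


Ea = V_root / V_field * 100 = 1451 / 2068 * 100 = 70.1644%

70.1644 %


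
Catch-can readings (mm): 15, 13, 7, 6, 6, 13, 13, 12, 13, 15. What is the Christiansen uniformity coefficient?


mean = 11.300000 mm
MAD = 2.980000 mm
CU = (1 - 2.980000/11.300000)*100

73.6283 %


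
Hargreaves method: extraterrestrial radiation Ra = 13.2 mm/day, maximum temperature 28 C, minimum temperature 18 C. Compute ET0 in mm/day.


Tmean = (Tmax + Tmin)/2 = (28 + 18)/2 = 23.0
ET0 = 0.0023 * 13.2 * (23.0 + 17.8) * sqrt(28 - 18)
ET0 = 0.0023 * 13.2 * 40.8 * 3.162278

3.9171 mm/day


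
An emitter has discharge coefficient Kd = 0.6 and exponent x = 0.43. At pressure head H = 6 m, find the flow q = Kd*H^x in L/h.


q = Kd * H^x = 0.6 * 6^0.43 = 0.6 * 2.160753

1.2965 L/h


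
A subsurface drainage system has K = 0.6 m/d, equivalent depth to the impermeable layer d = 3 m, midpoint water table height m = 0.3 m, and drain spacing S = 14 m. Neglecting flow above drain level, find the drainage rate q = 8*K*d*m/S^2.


q = 8*K*d*m/S^2
q = 8*0.6*3*0.3/14^2
q = 4.3200 / 196

0.0220 m/d


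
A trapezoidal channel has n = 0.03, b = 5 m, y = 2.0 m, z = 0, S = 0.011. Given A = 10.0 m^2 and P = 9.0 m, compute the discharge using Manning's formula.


R = A/P = 10.0/9.0 = 1.111111
Q = (1/0.03) * 10.0 * 1.111111^(2/3) * 0.011^0.5

37.5042 m^3/s


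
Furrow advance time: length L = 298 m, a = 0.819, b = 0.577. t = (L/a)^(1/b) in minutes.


t = (L/a)^(1/b)
t = (298/0.819)^(1/0.577)
t = 363.858364^(1/0.577)

27438.3282 min


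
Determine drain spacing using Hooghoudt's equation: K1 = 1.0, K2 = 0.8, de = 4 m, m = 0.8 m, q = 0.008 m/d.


S^2 = 8*K2*de*m/q + 4*K1*m^2/q
S^2 = 8*0.8*4*0.8/0.008 + 4*1.0*0.8^2/0.008
S = sqrt(2880.0000)

53.6656 m


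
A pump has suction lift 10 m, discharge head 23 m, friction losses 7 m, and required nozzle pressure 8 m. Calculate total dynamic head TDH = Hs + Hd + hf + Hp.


TDH = Hs + Hd + hf + Hp = 10 + 23 + 7 + 8 = 48

48 m


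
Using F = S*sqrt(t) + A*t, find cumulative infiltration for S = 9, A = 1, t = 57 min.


F = S*sqrt(t) + A*t
F = 9*sqrt(57) + 1*57
F = 9*7.549834 + 57

124.9485 mm


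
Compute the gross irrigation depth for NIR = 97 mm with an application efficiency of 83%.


Ea = 83% = 0.83
GID = NIR / Ea = 97 / 0.83 = 116.8675 mm

116.8675 mm


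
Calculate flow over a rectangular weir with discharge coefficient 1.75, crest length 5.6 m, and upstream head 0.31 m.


Q = C * L * H^(3/2) = 1.75 * 5.6 * 0.31^1.5 = 1.75 * 5.6 * 0.172601

1.6915 m^3/s


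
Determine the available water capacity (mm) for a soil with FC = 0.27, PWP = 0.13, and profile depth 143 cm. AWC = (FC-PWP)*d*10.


AWC = (FC - PWP) * d * 10
AWC = (0.27 - 0.13) * 143 * 10
AWC = 0.1400 * 143 * 10

200.2000 mm


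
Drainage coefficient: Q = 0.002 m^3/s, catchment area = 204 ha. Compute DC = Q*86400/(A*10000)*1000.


DC = Q * 86400 / (A * 10000) * 1000
DC = 0.002 * 86400 / (204 * 10000) * 1000
DC = 172800.0000 / 2040000

0.0847 mm/day


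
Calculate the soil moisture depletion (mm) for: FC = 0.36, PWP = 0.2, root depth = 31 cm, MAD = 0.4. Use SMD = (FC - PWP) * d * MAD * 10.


SMD = (FC - PWP) * d * MAD * 10
SMD = (0.36 - 0.2) * 31 * 0.4 * 10
SMD = 0.1600 * 31 * 0.4 * 10

19.8400 mm


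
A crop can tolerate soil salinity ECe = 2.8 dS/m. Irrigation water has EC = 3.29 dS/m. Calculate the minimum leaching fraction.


LR = ECiw / (5*ECe - ECiw)
LR = 3.29 / (5*2.8 - 3.29)
LR = 3.29 / 10.7100

0.3072


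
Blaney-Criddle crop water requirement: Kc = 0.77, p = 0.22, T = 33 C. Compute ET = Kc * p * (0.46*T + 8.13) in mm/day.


ET = Kc * p * (0.46*T + 8.13)
ET = 0.77 * 0.22 * (0.46*33 + 8.13)
ET = 0.77 * 0.22 * 23.3100

3.9487 mm/day


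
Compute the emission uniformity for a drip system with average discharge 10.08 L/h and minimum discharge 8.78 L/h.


EU = (q_min/q_avg)*100 = (8.78/10.08)*100 = 87.1032%

87.1032 %


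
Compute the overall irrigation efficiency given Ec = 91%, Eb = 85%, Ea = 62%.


Ec = 0.91, Eb = 0.85, Ea = 0.62
E = 0.91 * 0.85 * 0.62 * 100 = 47.9570%

47.9570 %


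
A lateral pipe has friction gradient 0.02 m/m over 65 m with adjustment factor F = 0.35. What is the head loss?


hf = J * L * F = 0.02 * 65 * 0.35 = 0.4550 m

0.4550 m


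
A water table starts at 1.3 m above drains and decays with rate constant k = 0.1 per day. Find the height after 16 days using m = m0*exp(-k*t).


m = m0 * exp(-k*t)
m = 1.3 * exp(-0.1 * 16)
m = 1.3 * exp(-1.6000)

0.2625 m


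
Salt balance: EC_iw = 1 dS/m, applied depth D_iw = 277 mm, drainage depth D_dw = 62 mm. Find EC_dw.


EC_dw = EC_iw * D_iw / D_dw
EC_dw = 1 * 277 / 62
EC_dw = 277 / 62

4.4677 dS/m


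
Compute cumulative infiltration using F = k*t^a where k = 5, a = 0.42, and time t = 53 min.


F = k * t^a = 5 * 53^0.42
F = 5 * 5.299024

26.4951 mm


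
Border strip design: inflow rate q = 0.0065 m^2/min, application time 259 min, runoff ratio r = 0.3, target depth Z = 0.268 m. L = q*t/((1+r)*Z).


L = q*t/((1+r)*Z)
L = 0.0065*259/((1+0.3)*0.268)
L = 1.6835/0.3484

4.8321 m


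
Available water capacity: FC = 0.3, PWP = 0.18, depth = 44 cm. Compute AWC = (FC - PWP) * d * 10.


AWC = (FC - PWP) * d * 10
AWC = (0.3 - 0.18) * 44 * 10
AWC = 0.1200 * 44 * 10

52.8000 mm


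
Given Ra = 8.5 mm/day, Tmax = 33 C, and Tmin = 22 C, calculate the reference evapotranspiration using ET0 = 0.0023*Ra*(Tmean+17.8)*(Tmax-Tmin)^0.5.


Tmean = (Tmax + Tmin)/2 = (33 + 22)/2 = 27.5
ET0 = 0.0023 * 8.5 * (27.5 + 17.8) * sqrt(33 - 22)
ET0 = 0.0023 * 8.5 * 45.3 * 3.316625

2.9373 mm/day


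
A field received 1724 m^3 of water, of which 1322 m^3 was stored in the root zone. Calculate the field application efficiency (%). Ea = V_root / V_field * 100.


Ea = V_root / V_field * 100 = 1322 / 1724 * 100 = 76.6821%

76.6821 %


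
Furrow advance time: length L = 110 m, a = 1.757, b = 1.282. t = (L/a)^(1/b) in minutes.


t = (L/a)^(1/b)
t = (110/1.757)^(1/1.282)
t = 62.606716^(1/1.282)

25.2012 min


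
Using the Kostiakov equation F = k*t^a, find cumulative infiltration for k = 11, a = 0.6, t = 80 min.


F = k * t^a = 11 * 80^0.6
F = 11 * 13.862897

152.4919 mm


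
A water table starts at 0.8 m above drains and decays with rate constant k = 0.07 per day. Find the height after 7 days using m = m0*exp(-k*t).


m = m0 * exp(-k*t)
m = 0.8 * exp(-0.07 * 7)
m = 0.8 * exp(-0.4900)

0.4901 m


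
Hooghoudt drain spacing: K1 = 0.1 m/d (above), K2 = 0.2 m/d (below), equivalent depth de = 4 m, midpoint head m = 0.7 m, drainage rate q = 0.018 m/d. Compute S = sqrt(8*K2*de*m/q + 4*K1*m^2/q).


S^2 = 8*K2*de*m/q + 4*K1*m^2/q
S^2 = 8*0.2*4*0.7/0.018 + 4*0.1*0.7^2/0.018
S = sqrt(259.7778)

16.1176 m


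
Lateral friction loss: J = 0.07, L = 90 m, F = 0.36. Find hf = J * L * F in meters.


hf = J * L * F = 0.07 * 90 * 0.36 = 2.2680 m

2.2680 m


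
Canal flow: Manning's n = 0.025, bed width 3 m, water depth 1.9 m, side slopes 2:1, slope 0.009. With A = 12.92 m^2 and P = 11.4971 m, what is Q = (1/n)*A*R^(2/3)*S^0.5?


R = A/P = 12.92/11.4971 = 1.123762
Q = (1/0.025) * 12.92 * 1.123762^(2/3) * 0.009^0.5

52.9940 m^3/s


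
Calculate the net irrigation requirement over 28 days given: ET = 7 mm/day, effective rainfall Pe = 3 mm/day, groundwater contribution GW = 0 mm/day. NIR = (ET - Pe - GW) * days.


Daily deficit = ET - Pe - GW = 7 - 3 - 0 = 4 mm/day
NIR = 4 * 28 = 112 mm

112.0000 mm


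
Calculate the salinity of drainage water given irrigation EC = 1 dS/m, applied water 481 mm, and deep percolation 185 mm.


EC_dw = EC_iw * D_iw / D_dw
EC_dw = 1 * 481 / 185
EC_dw = 481 / 185

2.6000 dS/m


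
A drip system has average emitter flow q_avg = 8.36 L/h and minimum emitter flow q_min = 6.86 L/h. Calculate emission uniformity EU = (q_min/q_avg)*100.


EU = (q_min/q_avg)*100 = (6.86/8.36)*100 = 82.0574%

82.0574 %


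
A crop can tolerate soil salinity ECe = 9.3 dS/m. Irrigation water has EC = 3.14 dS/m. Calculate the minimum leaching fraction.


LR = ECiw / (5*ECe - ECiw)
LR = 3.14 / (5*9.3 - 3.14)
LR = 3.14 / 43.3600

0.0724


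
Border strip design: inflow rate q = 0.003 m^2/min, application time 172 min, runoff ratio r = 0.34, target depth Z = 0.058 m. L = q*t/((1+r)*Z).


L = q*t/((1+r)*Z)
L = 0.003*172/((1+0.34)*0.058)
L = 0.516/0.07772

6.6392 m


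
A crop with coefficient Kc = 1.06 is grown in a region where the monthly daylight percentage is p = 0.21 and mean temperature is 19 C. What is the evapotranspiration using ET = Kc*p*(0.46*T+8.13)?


ET = Kc * p * (0.46*T + 8.13)
ET = 1.06 * 0.21 * (0.46*19 + 8.13)
ET = 1.06 * 0.21 * 16.8700

3.7553 mm/day


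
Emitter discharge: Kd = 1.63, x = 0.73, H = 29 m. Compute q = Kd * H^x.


q = Kd * H^x = 1.63 * 29^0.73 = 1.63 * 11.682897

19.0431 L/h


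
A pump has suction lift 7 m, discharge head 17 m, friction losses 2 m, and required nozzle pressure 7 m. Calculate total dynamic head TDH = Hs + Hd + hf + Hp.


TDH = Hs + Hd + hf + Hp = 7 + 17 + 2 + 7 = 33

33 m


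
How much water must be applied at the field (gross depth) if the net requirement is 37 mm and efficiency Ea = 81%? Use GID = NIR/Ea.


Ea = 81% = 0.81
GID = NIR / Ea = 37 / 0.81 = 45.6790 mm

45.6790 mm


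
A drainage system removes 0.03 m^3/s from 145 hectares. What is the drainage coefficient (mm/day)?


DC = Q * 86400 / (A * 10000) * 1000
DC = 0.03 * 86400 / (145 * 10000) * 1000
DC = 2592000.0000 / 1450000

1.7876 mm/day


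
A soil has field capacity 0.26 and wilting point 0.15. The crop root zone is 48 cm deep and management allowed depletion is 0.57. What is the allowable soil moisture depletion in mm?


SMD = (FC - PWP) * d * MAD * 10
SMD = (0.26 - 0.15) * 48 * 0.57 * 10
SMD = 0.1100 * 48 * 0.57 * 10

30.0960 mm


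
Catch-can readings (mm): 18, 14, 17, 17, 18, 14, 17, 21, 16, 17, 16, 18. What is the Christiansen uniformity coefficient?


mean = 16.916667 mm
MAD = 1.277778 mm
CU = (1 - 1.277778/16.916667)*100

92.4466 %


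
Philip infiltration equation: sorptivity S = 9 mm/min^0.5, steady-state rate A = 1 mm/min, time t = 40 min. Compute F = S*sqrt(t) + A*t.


F = S*sqrt(t) + A*t
F = 9*sqrt(40) + 1*40
F = 9*6.324555 + 40

96.9210 mm


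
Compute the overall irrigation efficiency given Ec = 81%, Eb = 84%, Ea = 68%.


Ec = 0.81, Eb = 0.84, Ea = 0.68
E = 0.81 * 0.84 * 0.68 * 100 = 46.2672%

46.2672 %


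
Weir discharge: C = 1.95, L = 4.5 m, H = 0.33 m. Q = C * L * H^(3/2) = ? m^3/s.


Q = C * L * H^(3/2) = 1.95 * 4.5 * 0.33^1.5 = 1.95 * 4.5 * 0.189571

1.6635 m^3/s


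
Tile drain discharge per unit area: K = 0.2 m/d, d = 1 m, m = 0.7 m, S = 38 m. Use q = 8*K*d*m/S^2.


q = 8*K*d*m/S^2
q = 8*0.2*1*0.7/38^2
q = 1.1200 / 1444

7.7562e-04 m/d


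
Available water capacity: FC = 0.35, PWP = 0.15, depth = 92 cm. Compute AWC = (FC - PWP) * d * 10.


AWC = (FC - PWP) * d * 10
AWC = (0.35 - 0.15) * 92 * 10
AWC = 0.2000 * 92 * 10

184.0000 mm


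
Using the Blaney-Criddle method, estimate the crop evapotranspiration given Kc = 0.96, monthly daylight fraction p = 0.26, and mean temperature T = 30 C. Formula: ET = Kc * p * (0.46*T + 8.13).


ET = Kc * p * (0.46*T + 8.13)
ET = 0.96 * 0.26 * (0.46*30 + 8.13)
ET = 0.96 * 0.26 * 21.9300

5.4737 mm/day


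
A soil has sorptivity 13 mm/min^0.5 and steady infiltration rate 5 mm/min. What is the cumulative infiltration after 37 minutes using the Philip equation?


F = S*sqrt(t) + A*t
F = 13*sqrt(37) + 5*37
F = 13*6.082763 + 185

264.0759 mm


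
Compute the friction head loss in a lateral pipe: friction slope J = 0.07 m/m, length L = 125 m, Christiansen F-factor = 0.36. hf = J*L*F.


hf = J * L * F = 0.07 * 125 * 0.36 = 3.1500 m

3.1500 m


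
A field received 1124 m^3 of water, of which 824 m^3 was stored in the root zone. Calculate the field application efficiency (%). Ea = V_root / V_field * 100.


Ea = V_root / V_field * 100 = 824 / 1124 * 100 = 73.3096%

73.3096 %


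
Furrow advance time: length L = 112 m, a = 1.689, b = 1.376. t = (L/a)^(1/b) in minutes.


t = (L/a)^(1/b)
t = (112/1.689)^(1/1.376)
t = 66.311427^(1/1.376)

21.0780 min


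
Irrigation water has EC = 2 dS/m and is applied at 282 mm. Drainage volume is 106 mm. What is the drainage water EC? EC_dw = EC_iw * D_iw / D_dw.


EC_dw = EC_iw * D_iw / D_dw
EC_dw = 2 * 282 / 106
EC_dw = 564 / 106

5.3208 dS/m


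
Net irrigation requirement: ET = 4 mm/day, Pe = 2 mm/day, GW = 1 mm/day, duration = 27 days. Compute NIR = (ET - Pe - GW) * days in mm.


Daily deficit = ET - Pe - GW = 4 - 2 - 1 = 1 mm/day
NIR = 1 * 27 = 27 mm

27.0000 mm


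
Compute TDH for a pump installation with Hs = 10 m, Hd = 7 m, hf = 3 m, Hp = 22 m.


TDH = Hs + Hd + hf + Hp = 10 + 7 + 3 + 22 = 42

42 m


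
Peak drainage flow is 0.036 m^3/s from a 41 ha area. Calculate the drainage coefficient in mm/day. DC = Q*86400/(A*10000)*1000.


DC = Q * 86400 / (A * 10000) * 1000
DC = 0.036 * 86400 / (41 * 10000) * 1000
DC = 3110400.0000 / 410000

7.5863 mm/day


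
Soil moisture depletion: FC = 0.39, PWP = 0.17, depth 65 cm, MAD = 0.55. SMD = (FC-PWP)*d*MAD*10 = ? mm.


SMD = (FC - PWP) * d * MAD * 10
SMD = (0.39 - 0.17) * 65 * 0.55 * 10
SMD = 0.2200 * 65 * 0.55 * 10

78.6500 mm


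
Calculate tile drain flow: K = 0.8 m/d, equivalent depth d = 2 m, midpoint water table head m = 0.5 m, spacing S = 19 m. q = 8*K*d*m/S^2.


q = 8*K*d*m/S^2
q = 8*0.8*2*0.5/19^2
q = 6.4000 / 361

0.0177 m/d


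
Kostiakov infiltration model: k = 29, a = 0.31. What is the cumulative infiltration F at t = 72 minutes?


F = k * t^a = 29 * 72^0.31
F = 29 * 3.765070

109.1870 mm


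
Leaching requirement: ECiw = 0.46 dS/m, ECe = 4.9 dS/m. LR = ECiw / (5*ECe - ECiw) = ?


LR = ECiw / (5*ECe - ECiw)
LR = 0.46 / (5*4.9 - 0.46)
LR = 0.46 / 24.0400

0.0191


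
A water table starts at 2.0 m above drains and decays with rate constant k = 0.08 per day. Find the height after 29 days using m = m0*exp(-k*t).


m = m0 * exp(-k*t)
m = 2.0 * exp(-0.08 * 29)
m = 2.0 * exp(-2.3200)

0.1965 m


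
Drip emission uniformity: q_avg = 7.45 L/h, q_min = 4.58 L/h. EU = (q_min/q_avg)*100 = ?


EU = (q_min/q_avg)*100 = (4.58/7.45)*100 = 61.4765%

61.4765 %


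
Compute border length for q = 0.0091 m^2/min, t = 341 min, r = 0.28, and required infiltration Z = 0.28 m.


L = q*t/((1+r)*Z)
L = 0.0091*341/((1+0.28)*0.28)
L = 3.1031/0.3584

8.6582 m


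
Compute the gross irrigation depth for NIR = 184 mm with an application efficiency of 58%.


Ea = 58% = 0.58
GID = NIR / Ea = 184 / 0.58 = 317.2414 mm

317.2414 mm


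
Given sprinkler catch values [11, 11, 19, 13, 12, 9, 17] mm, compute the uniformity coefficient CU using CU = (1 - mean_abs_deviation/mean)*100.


mean = 13.142857 mm
MAD = 2.775510 mm
CU = (1 - 2.775510/13.142857)*100

78.8820 %


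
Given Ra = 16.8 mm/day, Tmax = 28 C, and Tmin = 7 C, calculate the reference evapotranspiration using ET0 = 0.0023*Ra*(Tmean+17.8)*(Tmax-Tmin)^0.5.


Tmean = (Tmax + Tmin)/2 = (28 + 7)/2 = 17.5
ET0 = 0.0023 * 16.8 * (17.5 + 17.8) * sqrt(28 - 7)
ET0 = 0.0023 * 16.8 * 35.3 * 4.582576

6.2506 mm/day


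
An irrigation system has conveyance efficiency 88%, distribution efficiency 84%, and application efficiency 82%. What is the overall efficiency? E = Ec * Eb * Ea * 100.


Ec = 0.88, Eb = 0.84, Ea = 0.82
E = 0.88 * 0.84 * 0.82 * 100 = 60.6144%

60.6144 %


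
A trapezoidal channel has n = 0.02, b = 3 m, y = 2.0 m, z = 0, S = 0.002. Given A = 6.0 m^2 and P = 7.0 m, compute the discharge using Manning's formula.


R = A/P = 6.0/7.0 = 0.857143
Q = (1/0.02) * 6.0 * 0.857143^(2/3) * 0.002^0.5

12.1061 m^3/s


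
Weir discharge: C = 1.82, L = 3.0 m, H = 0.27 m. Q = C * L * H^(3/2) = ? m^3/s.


Q = C * L * H^(3/2) = 1.82 * 3.0 * 0.27^1.5 = 1.82 * 3.0 * 0.140296

0.7660 m^3/s


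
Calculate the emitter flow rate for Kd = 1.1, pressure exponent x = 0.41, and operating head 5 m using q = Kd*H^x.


q = Kd * H^x = 1.1 * 5^0.41 = 1.1 * 1.934540

2.1280 L/h


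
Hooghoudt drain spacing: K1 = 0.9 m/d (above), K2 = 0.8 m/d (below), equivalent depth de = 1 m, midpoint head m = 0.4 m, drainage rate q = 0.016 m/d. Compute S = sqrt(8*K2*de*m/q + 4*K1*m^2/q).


S^2 = 8*K2*de*m/q + 4*K1*m^2/q
S^2 = 8*0.8*1*0.4/0.016 + 4*0.9*0.4^2/0.016
S = sqrt(196.0000)

14.0000 m


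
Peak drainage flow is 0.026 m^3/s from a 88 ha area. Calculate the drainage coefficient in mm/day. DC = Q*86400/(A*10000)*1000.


DC = Q * 86400 / (A * 10000) * 1000
DC = 0.026 * 86400 / (88 * 10000) * 1000
DC = 2246400.0000 / 880000

2.5527 mm/day


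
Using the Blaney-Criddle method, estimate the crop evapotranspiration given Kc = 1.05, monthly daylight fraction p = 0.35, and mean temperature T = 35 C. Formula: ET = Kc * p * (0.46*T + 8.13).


ET = Kc * p * (0.46*T + 8.13)
ET = 1.05 * 0.35 * (0.46*35 + 8.13)
ET = 1.05 * 0.35 * 24.2300

8.9045 mm/day


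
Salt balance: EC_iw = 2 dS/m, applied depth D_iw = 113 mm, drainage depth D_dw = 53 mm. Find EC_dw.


EC_dw = EC_iw * D_iw / D_dw
EC_dw = 2 * 113 / 53
EC_dw = 226 / 53

4.2642 dS/m


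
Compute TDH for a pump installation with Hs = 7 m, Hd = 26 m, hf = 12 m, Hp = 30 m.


TDH = Hs + Hd + hf + Hp = 7 + 26 + 12 + 30 = 75

75 m


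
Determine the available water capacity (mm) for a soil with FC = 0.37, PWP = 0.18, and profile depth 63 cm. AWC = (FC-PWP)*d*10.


AWC = (FC - PWP) * d * 10
AWC = (0.37 - 0.18) * 63 * 10
AWC = 0.1900 * 63 * 10

119.7000 mm


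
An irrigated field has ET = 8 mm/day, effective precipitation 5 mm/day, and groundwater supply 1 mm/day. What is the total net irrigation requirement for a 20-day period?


Daily deficit = ET - Pe - GW = 8 - 5 - 1 = 2 mm/day
NIR = 2 * 20 = 40 mm

40.0000 mm


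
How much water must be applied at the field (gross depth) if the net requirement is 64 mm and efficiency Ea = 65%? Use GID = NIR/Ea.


Ea = 65% = 0.65
GID = NIR / Ea = 64 / 0.65 = 98.4615 mm

98.4615 mm


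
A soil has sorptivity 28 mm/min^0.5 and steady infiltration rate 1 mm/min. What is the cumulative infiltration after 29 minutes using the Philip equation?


F = S*sqrt(t) + A*t
F = 28*sqrt(29) + 1*29
F = 28*5.385165 + 29

179.7846 mm


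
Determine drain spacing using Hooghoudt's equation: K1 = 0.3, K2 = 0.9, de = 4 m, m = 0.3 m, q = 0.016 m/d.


S^2 = 8*K2*de*m/q + 4*K1*m^2/q
S^2 = 8*0.9*4*0.3/0.016 + 4*0.3*0.3^2/0.016
S = sqrt(546.7500)

23.3827 m


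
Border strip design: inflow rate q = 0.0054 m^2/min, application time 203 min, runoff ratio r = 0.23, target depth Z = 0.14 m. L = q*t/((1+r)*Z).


L = q*t/((1+r)*Z)
L = 0.0054*203/((1+0.23)*0.14)
L = 1.0962/0.1722

6.3659 m


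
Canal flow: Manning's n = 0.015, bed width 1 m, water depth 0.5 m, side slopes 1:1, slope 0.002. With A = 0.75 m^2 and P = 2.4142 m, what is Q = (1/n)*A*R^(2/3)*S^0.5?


R = A/P = 0.75/2.4142 = 0.310662
Q = (1/0.015) * 0.75 * 0.310662^(2/3) * 0.002^0.5

1.0257 m^3/s


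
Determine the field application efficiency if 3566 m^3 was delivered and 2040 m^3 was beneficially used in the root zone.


Ea = V_root / V_field * 100 = 2040 / 3566 * 100 = 57.2070%

57.2070 %


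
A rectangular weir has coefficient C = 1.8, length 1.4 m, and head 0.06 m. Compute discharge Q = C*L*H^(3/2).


Q = C * L * H^(3/2) = 1.8 * 1.4 * 0.06^1.5 = 1.8 * 1.4 * 0.014697

0.0370 m^3/s


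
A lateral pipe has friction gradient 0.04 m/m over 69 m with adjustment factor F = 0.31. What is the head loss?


hf = J * L * F = 0.04 * 69 * 0.31 = 0.8556 m

0.8556 m


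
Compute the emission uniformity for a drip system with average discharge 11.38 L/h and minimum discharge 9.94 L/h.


EU = (q_min/q_avg)*100 = (9.94/11.38)*100 = 87.3462%

87.3462 %


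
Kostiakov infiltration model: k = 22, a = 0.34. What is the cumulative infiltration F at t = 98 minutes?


F = k * t^a = 22 * 98^0.34
F = 22 * 4.753537

104.5778 mm


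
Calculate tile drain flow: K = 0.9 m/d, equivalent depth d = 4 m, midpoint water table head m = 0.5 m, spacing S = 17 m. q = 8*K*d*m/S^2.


q = 8*K*d*m/S^2
q = 8*0.9*4*0.5/17^2
q = 14.4000 / 289

0.0498 m/d


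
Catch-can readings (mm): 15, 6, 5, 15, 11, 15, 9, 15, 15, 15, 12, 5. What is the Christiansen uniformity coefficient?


mean = 11.500000 mm
MAD = 3.583333 mm
CU = (1 - 3.583333/11.500000)*100

68.8406 %


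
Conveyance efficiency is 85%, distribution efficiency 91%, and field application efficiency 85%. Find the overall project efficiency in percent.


Ec = 0.85, Eb = 0.91, Ea = 0.85
E = 0.85 * 0.91 * 0.85 * 100 = 65.7475%

65.7475 %


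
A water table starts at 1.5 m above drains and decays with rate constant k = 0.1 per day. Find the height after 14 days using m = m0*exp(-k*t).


m = m0 * exp(-k*t)
m = 1.5 * exp(-0.1 * 14)
m = 1.5 * exp(-1.4000)

0.3699 m


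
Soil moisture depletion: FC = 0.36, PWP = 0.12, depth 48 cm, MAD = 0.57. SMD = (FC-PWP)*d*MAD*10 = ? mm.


SMD = (FC - PWP) * d * MAD * 10
SMD = (0.36 - 0.12) * 48 * 0.57 * 10
SMD = 0.2400 * 48 * 0.57 * 10

65.6640 mm


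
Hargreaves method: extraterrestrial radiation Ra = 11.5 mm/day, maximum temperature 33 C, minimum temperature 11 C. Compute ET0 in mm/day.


Tmean = (Tmax + Tmin)/2 = (33 + 11)/2 = 22.0
ET0 = 0.0023 * 11.5 * (22.0 + 17.8) * sqrt(33 - 11)
ET0 = 0.0023 * 11.5 * 39.8 * 4.690416

4.9376 mm/day


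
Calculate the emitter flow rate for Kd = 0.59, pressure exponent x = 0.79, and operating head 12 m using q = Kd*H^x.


q = Kd * H^x = 0.59 * 12^0.79 = 0.59 * 7.121200

4.2015 L/h


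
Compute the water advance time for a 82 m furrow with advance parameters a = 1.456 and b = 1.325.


t = (L/a)^(1/b)
t = (82/1.456)^(1/1.325)
t = 56.318681^(1/1.325)

20.9530 min


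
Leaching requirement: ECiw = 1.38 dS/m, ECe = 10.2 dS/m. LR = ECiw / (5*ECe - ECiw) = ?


LR = ECiw / (5*ECe - ECiw)
LR = 1.38 / (5*10.2 - 1.38)
LR = 1.38 / 49.6200

0.0278


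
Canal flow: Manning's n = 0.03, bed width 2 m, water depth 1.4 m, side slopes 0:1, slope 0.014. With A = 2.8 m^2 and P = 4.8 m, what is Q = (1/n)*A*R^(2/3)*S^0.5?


R = A/P = 2.8/4.8 = 0.583333
Q = (1/0.03) * 2.8 * 0.583333^(2/3) * 0.014^0.5

7.7098 m^3/s


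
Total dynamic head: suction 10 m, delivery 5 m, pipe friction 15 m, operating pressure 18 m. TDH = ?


TDH = Hs + Hd + hf + Hp = 10 + 5 + 15 + 18 = 48

48 m


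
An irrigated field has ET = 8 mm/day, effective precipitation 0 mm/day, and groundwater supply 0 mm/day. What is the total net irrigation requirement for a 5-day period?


Daily deficit = ET - Pe - GW = 8 - 0 - 0 = 8 mm/day
NIR = 8 * 5 = 40 mm

40.0000 mm


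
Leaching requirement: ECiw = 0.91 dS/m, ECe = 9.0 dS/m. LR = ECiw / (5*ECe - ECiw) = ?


LR = ECiw / (5*ECe - ECiw)
LR = 0.91 / (5*9.0 - 0.91)
LR = 0.91 / 44.0900

0.0206


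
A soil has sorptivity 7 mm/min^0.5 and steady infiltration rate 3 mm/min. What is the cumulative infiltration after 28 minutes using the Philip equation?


F = S*sqrt(t) + A*t
F = 7*sqrt(28) + 3*28
F = 7*5.291503 + 84

121.0405 mm


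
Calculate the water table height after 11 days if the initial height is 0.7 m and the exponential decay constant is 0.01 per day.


m = m0 * exp(-k*t)
m = 0.7 * exp(-0.01 * 11)
m = 0.7 * exp(-0.1100)

0.6271 m


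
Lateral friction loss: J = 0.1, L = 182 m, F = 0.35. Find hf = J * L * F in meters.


hf = J * L * F = 0.1 * 182 * 0.35 = 6.3700 m

6.3700 m


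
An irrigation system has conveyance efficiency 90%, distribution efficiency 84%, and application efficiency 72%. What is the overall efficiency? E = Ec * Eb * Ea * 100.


Ec = 0.9, Eb = 0.84, Ea = 0.72
E = 0.9 * 0.84 * 0.72 * 100 = 54.4320%

54.4320 %


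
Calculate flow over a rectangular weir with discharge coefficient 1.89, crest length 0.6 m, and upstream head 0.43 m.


Q = C * L * H^(3/2) = 1.89 * 0.6 * 0.43^1.5 = 1.89 * 0.6 * 0.281970

0.3198 m^3/s


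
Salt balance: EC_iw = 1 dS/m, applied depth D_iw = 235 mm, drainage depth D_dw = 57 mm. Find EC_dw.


EC_dw = EC_iw * D_iw / D_dw
EC_dw = 1 * 235 / 57
EC_dw = 235 / 57

4.1228 dS/m


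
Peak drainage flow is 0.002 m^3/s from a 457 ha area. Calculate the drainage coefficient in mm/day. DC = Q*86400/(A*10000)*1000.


DC = Q * 86400 / (A * 10000) * 1000
DC = 0.002 * 86400 / (457 * 10000) * 1000
DC = 172800.0000 / 4570000

0.0378 mm/day


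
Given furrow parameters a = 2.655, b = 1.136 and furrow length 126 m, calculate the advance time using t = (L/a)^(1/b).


t = (L/a)^(1/b)
t = (126/2.655)^(1/1.136)
t = 47.457627^(1/1.136)

29.8966 min


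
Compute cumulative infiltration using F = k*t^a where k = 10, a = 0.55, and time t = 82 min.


F = k * t^a = 10 * 82^0.55
F = 10 * 11.287496

112.8750 mm


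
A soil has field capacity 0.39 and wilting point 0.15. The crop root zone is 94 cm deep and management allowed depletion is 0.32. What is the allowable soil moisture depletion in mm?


SMD = (FC - PWP) * d * MAD * 10
SMD = (0.39 - 0.15) * 94 * 0.32 * 10
SMD = 0.2400 * 94 * 0.32 * 10

72.1920 mm


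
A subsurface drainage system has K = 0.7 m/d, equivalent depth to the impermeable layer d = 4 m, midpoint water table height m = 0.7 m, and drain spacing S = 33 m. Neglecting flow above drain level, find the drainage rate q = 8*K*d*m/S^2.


q = 8*K*d*m/S^2
q = 8*0.7*4*0.7/33^2
q = 15.6800 / 1089

0.0144 m/d


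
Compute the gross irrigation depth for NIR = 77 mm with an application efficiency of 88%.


Ea = 88% = 0.88
GID = NIR / Ea = 77 / 0.88 = 87.5000 mm

87.5000 mm


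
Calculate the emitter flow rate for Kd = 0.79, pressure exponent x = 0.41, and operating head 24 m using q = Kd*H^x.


q = Kd * H^x = 0.79 * 24^0.41 = 0.79 * 3.680329

2.9075 L/h


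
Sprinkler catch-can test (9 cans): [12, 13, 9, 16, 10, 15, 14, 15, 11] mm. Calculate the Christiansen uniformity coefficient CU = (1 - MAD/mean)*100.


mean = 12.777778 mm
MAD = 2.024691 mm
CU = (1 - 2.024691/12.777778)*100

84.1546 %


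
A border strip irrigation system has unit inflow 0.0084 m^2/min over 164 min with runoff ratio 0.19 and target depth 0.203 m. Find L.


L = q*t/((1+r)*Z)
L = 0.0084*164/((1+0.19)*0.203)
L = 1.3776/0.24157

5.7027 m


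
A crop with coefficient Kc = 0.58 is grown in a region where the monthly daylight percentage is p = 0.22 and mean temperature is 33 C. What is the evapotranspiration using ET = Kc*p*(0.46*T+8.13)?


ET = Kc * p * (0.46*T + 8.13)
ET = 0.58 * 0.22 * (0.46*33 + 8.13)
ET = 0.58 * 0.22 * 23.3100

2.9744 mm/day


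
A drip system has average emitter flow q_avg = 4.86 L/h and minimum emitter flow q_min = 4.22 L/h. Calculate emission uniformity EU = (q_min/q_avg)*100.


EU = (q_min/q_avg)*100 = (4.22/4.86)*100 = 86.8313%

86.8313 %


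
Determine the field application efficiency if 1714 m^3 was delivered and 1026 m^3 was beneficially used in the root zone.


Ea = V_root / V_field * 100 = 1026 / 1714 * 100 = 59.8600%

59.8600 %


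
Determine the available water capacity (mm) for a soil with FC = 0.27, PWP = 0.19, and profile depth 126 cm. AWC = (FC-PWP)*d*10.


AWC = (FC - PWP) * d * 10
AWC = (0.27 - 0.19) * 126 * 10
AWC = 0.0800 * 126 * 10

100.8000 mm
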